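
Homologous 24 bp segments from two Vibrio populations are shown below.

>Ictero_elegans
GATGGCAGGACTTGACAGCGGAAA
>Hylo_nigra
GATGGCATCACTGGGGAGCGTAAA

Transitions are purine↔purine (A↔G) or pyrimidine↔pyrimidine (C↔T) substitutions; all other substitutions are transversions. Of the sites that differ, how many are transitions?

The sequences differ at positions 8 (G/T, transversion), 9 (G/C, transversion), 13 (T/G, transversion), 15 (A/G, transition), 16 (C/G, transversion), 21 (G/T, transversion).
Of the 6 differences, 1 transition and 5 transversions, so the answer is 1.

1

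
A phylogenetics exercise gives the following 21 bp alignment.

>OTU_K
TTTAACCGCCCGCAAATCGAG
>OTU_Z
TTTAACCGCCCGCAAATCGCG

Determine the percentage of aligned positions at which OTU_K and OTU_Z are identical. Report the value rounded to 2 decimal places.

95.24%

Differing sites — 20:A/C.
20 of the 21 sites match, so the percent identity is 20/21 × 100 = 95.24%.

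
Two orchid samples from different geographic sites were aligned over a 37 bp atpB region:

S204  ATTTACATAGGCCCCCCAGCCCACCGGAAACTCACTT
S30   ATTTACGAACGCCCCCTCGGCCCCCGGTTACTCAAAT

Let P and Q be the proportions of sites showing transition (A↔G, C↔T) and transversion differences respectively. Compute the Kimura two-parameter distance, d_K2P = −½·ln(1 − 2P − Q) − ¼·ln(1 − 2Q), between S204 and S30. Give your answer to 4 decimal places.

0.3831

The sequences differ at positions 7 (A/G, transition), 8 (T/A, transversion), 10 (G/C, transversion), 17 (C/T, transition), 18 (A/C, transversion), 20 (C/G, transversion), 23 (A/C, transversion), 28 (A/T, transversion), 29 (A/T, transversion), 35 (C/A, transversion), 36 (T/A, transversion).
Of the 11 differences, 2 transitions and 9 transversions over 37 sites: P = 2/37 = 0.054054, Q = 9/37 = 0.243243.
d = −0.5·ln(0.648649) − 0.25·ln(0.513514) = −0.5·(-0.432864) − 0.25·(-0.666478) = 0.3831.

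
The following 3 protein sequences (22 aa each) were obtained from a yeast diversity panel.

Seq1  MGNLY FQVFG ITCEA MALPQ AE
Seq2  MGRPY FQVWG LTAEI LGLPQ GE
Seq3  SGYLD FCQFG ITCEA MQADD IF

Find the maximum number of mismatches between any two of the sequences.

17

Pairwise Hamming distances:
  Seq1 vs Seq2: 9
  Seq1 vs Seq3: 11
  Seq2 vs Seq3: 17
The largest is 17, between Seq2 and Seq3.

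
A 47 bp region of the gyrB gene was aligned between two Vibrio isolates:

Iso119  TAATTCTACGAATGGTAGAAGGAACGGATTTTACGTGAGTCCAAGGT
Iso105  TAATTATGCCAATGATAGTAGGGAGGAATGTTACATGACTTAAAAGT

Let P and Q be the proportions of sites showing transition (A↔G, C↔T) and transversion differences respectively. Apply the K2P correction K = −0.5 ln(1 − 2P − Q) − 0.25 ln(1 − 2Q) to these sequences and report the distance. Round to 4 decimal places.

The sequences differ at positions 6 (C/A, transversion), 8 (A/G, transition), 10 (G/C, transversion), 15 (G/A, transition), 19 (A/T, transversion), 23 (A/G, transition), 25 (C/G, transversion), 27 (G/A, transition), 30 (T/G, transversion), 35 (G/A, transition), 39 (G/C, transversion), 41 (C/T, transition), 42 (C/A, transversion), 45 (G/A, transition).
Of the 14 differences, 7 transitions and 7 transversions over 47 sites: P = 7/47 = 0.148936, Q = 7/47 = 0.148936.
d = −0.5·ln(0.553192) − 0.25·ln(0.702128) = −0.5·(-0.592050) − 0.25·(-0.353640) = 0.3844.

0.3844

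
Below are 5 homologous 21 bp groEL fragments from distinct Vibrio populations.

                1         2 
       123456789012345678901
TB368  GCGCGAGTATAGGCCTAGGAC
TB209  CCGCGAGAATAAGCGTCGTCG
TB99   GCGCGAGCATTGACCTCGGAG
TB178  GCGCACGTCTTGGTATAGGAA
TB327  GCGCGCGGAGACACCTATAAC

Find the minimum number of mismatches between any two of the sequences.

5

Pairwise Hamming distances:
  TB368 vs TB209: 8
  TB368 vs TB99: 5
  TB368 vs TB178: 7
  TB368 vs TB327: 7
  TB209 vs TB99: 8
  TB209 vs TB178: 13
  TB209 vs TB327: 12
  TB99 vs TB178: 9
  TB99 vs TB327: 9
  TB178 vs TB327: 12
The smallest is 5, between TB368 and TB99.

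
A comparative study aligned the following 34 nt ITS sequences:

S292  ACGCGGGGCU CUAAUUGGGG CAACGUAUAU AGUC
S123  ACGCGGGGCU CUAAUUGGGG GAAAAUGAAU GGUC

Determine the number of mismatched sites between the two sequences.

6

Mismatches occur at site 21 (C↔G), site 24 (C↔A), site 25 (G↔A), site 27 (A↔G), site 28 (U↔A), site 31 (A↔G).
That gives 6 mismatches out of 34 aligned sites, so the Hamming distance is 6.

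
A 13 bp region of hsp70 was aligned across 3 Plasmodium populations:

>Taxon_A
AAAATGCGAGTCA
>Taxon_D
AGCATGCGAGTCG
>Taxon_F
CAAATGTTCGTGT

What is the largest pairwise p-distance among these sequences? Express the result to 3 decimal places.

Pairwise Hamming distances:
  Taxon_A vs Taxon_D: 3
  Taxon_A vs Taxon_F: 6
  Taxon_D vs Taxon_F: 8
The largest is 8 mismatches, between Taxon_D and Taxon_F; p = 8/13 = 0.615.

0.615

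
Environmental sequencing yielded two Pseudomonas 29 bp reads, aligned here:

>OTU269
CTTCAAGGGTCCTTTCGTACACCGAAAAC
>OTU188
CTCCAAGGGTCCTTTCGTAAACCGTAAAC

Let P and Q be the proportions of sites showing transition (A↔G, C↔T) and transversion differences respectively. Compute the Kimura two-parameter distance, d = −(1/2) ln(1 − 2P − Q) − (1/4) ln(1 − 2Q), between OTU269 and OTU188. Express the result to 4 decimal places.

0.1113

The sequences differ at positions 3 (T/C, transition), 20 (C/A, transversion), 25 (A/T, transversion).
Of the 3 differences, 1 transition and 2 transversions over 29 sites: P = 1/29 = 0.034483, Q = 2/29 = 0.068966.
d = −0.5·ln(0.862068) − 0.25·ln(0.862068) = −0.5·(-0.148421) − 0.25·(-0.148421) = 0.1113.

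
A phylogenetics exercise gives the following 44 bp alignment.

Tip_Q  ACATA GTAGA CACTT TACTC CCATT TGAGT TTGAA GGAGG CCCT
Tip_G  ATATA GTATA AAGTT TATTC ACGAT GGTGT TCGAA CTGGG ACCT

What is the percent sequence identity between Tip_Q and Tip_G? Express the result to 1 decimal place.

Mismatches occur at site 2 (C↔T), site 9 (G↔T), site 11 (C↔A), site 13 (C↔G), site 18 (C↔T), site 21 (C↔A), site 23 (A↔G), site 24 (T↔A), site 26 (T↔G), site 28 (A↔T), site 32 (T↔C), site 36 (G↔C), site 37 (G↔T), site 38 (A↔G), site 41 (C↔A).
29 of the 44 sites match, so the percent identity is 29/44 × 100 = 65.9%.

65.9%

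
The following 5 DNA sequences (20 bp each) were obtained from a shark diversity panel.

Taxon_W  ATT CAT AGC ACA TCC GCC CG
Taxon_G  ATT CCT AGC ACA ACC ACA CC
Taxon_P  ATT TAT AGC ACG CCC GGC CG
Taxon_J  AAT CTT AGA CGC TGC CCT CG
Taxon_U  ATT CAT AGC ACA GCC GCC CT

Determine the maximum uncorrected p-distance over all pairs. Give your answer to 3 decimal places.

Pairwise Hamming distances:
  Taxon_W vs Taxon_G: 5
  Taxon_W vs Taxon_P: 4
  Taxon_W vs Taxon_J: 9
  Taxon_W vs Taxon_U: 2
  Taxon_G vs Taxon_P: 8
  Taxon_G vs Taxon_J: 11
  Taxon_G vs Taxon_U: 5
  Taxon_P vs Taxon_J: 12
  Taxon_P vs Taxon_U: 5
  Taxon_J vs Taxon_U: 11
The largest is 12 mismatches, between Taxon_P and Taxon_J; p = 12/20 = 0.600.

0.600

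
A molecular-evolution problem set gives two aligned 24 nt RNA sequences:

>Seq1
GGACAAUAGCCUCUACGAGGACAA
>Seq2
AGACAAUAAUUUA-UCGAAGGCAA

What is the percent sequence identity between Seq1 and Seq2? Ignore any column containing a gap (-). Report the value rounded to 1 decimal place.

Excluding the 1 gap column leaves 23 comparable sites.
The sequences differ at positions 1 (G/A), 9 (G/A), 10 (C/U), 11 (C/U), 13 (C/A), 15 (A/U), 19 (G/A), 21 (A/G).
15 of the 23 comparable sites match, so the percent identity is 15/23 × 100 = 65.2%.

65.2%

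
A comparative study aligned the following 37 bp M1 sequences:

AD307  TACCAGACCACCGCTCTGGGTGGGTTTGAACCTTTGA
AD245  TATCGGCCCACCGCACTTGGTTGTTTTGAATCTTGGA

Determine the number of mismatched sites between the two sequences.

Differing sites — 3:C/T; 5:A/G; 7:A/C; 15:T/A; 18:G/T; 22:G/T; 24:G/T; 31:C/T; 35:T/G.
That gives 9 mismatches out of 37 aligned sites, so the Hamming distance is 9.

9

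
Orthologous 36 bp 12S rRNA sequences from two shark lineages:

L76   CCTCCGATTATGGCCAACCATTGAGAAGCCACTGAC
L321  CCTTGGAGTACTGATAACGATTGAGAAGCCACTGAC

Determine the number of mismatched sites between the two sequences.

8

The sequences differ at positions 4 (C/T), 5 (C/G), 8 (T/G), 11 (T/C), 12 (G/T), 14 (C/A), 15 (C/T), 19 (C/G).
That gives 8 mismatches out of 36 aligned sites, so the Hamming distance is 8.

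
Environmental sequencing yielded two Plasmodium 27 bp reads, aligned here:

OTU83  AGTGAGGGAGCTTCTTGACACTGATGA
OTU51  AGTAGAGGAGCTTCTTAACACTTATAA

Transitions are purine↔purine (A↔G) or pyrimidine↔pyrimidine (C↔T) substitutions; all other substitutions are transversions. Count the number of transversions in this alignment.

1

The sequences differ at positions 4 (G/A, transition), 5 (A/G, transition), 6 (G/A, transition), 17 (G/A, transition), 23 (G/T, transversion), 26 (G/A, transition).
Of the 6 differences, 5 transitions and 1 transversion, so the answer is 1.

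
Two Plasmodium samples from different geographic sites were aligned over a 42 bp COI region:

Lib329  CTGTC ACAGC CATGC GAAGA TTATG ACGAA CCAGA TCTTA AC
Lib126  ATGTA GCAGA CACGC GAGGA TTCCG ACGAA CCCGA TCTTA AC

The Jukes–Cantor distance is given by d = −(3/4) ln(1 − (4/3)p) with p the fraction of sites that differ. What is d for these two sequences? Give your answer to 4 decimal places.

Differing sites — 1:C/A; 5:C/A; 6:A/G; 10:C/A; 13:T/C; 18:A/G; 23:A/C; 24:T/C; 33:A/C.
p = 9/42 = 0.214286.
d = −0.75 · ln(1 − (4/3)·0.214286) = −0.75 · ln(0.714285) = −0.75 · (-0.336473) = 0.2524.

0.2524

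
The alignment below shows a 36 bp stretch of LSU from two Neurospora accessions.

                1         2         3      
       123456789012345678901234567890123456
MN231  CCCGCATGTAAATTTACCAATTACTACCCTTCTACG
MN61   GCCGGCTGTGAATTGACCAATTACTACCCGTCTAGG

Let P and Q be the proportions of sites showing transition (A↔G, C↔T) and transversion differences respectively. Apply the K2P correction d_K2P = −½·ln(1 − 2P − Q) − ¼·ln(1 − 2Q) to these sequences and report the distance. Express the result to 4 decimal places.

Mismatches occur at site 1 (C→G, transversion), site 5 (C→G, transversion), site 6 (A→C, transversion), site 10 (A→G, transition), site 15 (T→G, transversion), site 30 (T→G, transversion), site 35 (C→G, transversion).
Of the 7 differences, 1 transition and 6 transversions over 36 sites: P = 1/36 = 0.027778, Q = 6/36 = 0.166667.
d = −0.5·ln(0.777777) − 0.25·ln(0.666666) = −0.5·(-0.251315) − 0.25·(-0.405466) = 0.2270.

0.2270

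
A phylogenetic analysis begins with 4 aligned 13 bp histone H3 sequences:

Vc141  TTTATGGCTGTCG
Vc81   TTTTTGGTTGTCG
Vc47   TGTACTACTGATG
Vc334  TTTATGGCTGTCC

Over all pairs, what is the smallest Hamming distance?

Pairwise Hamming distances:
  Vc141 vs Vc81: 2
  Vc141 vs Vc47: 6
  Vc141 vs Vc334: 1
  Vc81 vs Vc47: 8
  Vc81 vs Vc334: 3
  Vc47 vs Vc334: 7
The smallest is 1, between Vc141 and Vc334.

1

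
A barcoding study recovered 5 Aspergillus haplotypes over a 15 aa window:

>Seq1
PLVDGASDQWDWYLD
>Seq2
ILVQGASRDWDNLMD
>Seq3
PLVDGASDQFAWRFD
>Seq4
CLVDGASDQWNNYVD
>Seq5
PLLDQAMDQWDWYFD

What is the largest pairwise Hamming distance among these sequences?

10

Pairwise Hamming distances:
  Seq1 vs Seq2: 7
  Seq1 vs Seq3: 4
  Seq1 vs Seq4: 4
  Seq1 vs Seq5: 4
  Seq2 vs Seq3: 9
  Seq2 vs Seq4: 7
  Seq2 vs Seq5: 10
  Seq3 vs Seq4: 6
  Seq3 vs Seq5: 6
  Seq4 vs Seq5: 7
The largest is 10, between Seq2 and Seq5.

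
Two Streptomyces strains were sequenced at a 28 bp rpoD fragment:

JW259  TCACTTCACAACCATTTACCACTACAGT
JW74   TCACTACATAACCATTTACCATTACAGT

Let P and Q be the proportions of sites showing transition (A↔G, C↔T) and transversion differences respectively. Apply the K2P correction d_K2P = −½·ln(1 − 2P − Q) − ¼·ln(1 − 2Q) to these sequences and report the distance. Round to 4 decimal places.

Mismatches occur at site 6 (T→A, transversion), site 9 (C→T, transition), site 22 (C→T, transition).
Of the 3 differences, 2 transitions and 1 transversion over 28 sites: P = 2/28 = 0.071429, Q = 1/28 = 0.035714.
d = −0.5·ln(0.821428) − 0.25·ln(0.928572) = −0.5·(-0.196711) − 0.25·(-0.074107) = 0.1169.

0.1169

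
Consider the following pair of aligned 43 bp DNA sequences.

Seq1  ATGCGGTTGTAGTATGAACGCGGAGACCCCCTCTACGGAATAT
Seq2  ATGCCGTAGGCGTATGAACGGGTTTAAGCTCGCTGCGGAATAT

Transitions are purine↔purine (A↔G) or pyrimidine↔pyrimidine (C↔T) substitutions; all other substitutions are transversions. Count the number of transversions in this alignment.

The sequences differ at positions 5 (G/C, transversion), 8 (T/A, transversion), 10 (T/G, transversion), 11 (A/C, transversion), 21 (C/G, transversion), 23 (G/T, transversion), 24 (A/T, transversion), 25 (G/T, transversion), 27 (C/A, transversion), 28 (C/G, transversion), 30 (C/T, transition), 32 (T/G, transversion), 35 (A/G, transition).
Of the 13 differences, 2 transitions and 11 transversions, so the answer is 11.

11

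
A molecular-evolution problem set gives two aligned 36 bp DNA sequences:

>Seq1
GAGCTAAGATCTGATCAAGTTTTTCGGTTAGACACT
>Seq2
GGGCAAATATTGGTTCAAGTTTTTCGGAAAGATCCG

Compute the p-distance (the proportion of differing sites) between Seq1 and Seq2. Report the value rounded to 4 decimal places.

Differing sites — 2:A/G; 5:T/A; 8:G/T; 11:C/T; 12:T/G; 14:A/T; 28:T/A; 29:T/A; 33:C/T; 34:A/C; 36:T/G.
There are 11 differences over 36 sites, so p = 11/36 = 0.3056.

0.3056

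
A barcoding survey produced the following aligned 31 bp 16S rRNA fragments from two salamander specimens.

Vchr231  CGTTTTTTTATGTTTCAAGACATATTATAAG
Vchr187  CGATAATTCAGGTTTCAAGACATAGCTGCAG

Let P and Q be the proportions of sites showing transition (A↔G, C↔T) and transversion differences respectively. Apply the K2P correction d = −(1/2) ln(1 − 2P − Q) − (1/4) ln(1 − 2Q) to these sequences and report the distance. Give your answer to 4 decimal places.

Differing sites — 3:T/A (Tv); 5:T/A (Tv); 6:T/A (Tv); 9:T/C (Ti); 11:T/G (Tv); 25:T/G (Tv); 26:T/C (Ti); 27:A/T (Tv); 28:T/G (Tv); 29:A/C (Tv).
Of the 10 differences, 2 transitions and 8 transversions over 31 sites: P = 2/31 = 0.064516, Q = 8/31 = 0.258065.
d = −0.5·ln(0.612903) − 0.25·ln(0.483870) = −0.5·(-0.489549) − 0.25·(-0.725939) = 0.4263.

0.4263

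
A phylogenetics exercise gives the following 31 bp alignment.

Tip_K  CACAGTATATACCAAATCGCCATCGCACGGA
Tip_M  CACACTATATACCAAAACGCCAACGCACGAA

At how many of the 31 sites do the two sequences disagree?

Differing sites — 5:G/C; 17:T/A; 23:T/A; 30:G/A.
That gives 4 mismatches out of 31 aligned sites, so the Hamming distance is 4.

4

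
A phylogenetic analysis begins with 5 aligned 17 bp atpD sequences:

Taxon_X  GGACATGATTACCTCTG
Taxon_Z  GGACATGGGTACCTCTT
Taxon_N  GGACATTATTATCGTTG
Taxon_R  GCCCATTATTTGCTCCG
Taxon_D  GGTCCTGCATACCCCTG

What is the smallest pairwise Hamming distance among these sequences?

3

Pairwise Hamming distances:
  Taxon_X vs Taxon_Z: 3
  Taxon_X vs Taxon_N: 4
  Taxon_X vs Taxon_R: 6
  Taxon_X vs Taxon_D: 5
  Taxon_Z vs Taxon_N: 7
  Taxon_Z vs Taxon_R: 9
  Taxon_Z vs Taxon_D: 6
  Taxon_N vs Taxon_R: 7
  Taxon_N vs Taxon_D: 8
  Taxon_R vs Taxon_D: 10
The smallest is 3, between Taxon_X and Taxon_Z.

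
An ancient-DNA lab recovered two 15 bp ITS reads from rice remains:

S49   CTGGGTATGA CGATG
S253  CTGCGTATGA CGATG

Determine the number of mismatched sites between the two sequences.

1

The sequences differ at position 4 (G/C).
That gives 1 mismatch out of 15 aligned sites, so the Hamming distance is 1.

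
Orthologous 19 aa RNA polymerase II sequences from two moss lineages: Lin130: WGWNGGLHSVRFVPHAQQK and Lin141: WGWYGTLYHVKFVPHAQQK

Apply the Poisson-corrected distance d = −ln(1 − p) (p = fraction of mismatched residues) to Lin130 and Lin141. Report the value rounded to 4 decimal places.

0.3054

Differing sites — 4:N/Y; 6:G/T; 8:H/Y; 9:S/H; 11:R/K.
p = 5/19 = 0.263158.
d = −ln(1 − 0.263158) = −ln(0.736842) = 0.3054.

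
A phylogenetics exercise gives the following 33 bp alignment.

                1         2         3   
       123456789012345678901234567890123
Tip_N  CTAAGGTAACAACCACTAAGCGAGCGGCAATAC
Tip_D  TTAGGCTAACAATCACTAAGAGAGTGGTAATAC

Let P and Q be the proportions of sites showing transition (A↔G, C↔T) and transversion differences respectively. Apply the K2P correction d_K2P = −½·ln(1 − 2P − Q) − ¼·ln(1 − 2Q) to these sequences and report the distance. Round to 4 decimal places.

0.2583

Differing sites — 1:C/T (Ti); 4:A/G (Ti); 6:G/C (Tv); 13:C/T (Ti); 21:C/A (Tv); 25:C/T (Ti); 28:C/T (Ti).
Of the 7 differences, 5 transitions and 2 transversions over 33 sites: P = 5/33 = 0.151515, Q = 2/33 = 0.060606.
d = −0.5·ln(0.636364) − 0.25·ln(0.878788) = −0.5·(-0.451985) − 0.25·(-0.129212) = 0.2583.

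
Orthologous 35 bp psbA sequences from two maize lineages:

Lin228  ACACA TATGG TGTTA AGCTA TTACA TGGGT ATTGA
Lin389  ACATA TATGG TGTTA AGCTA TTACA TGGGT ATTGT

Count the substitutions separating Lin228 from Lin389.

Differing sites — 4:C/T; 35:A/T.
That gives 2 mismatches out of 35 aligned sites, so the Hamming distance is 2.

2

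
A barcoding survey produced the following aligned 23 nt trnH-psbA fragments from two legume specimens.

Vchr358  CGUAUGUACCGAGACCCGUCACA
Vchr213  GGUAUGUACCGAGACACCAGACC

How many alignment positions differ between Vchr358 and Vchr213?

6

The sequences differ at positions 1 (C/G), 16 (C/A), 18 (G/C), 19 (U/A), 20 (C/G), 23 (A/C).
That gives 6 mismatches out of 23 aligned sites, so the Hamming distance is 6.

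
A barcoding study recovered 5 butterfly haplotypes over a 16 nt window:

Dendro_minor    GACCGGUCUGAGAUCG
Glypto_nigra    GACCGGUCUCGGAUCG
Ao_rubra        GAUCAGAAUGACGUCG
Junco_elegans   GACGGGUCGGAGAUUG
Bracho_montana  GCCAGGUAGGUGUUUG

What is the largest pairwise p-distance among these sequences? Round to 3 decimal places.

Pairwise Hamming distances:
  Dendro_minor vs Glypto_nigra: 2
  Dendro_minor vs Ao_rubra: 6
  Dendro_minor vs Junco_elegans: 3
  Dendro_minor vs Bracho_montana: 7
  Glypto_nigra vs Ao_rubra: 8
  Glypto_nigra vs Junco_elegans: 5
  Glypto_nigra vs Bracho_montana: 8
  Ao_rubra vs Junco_elegans: 9
  Ao_rubra vs Bracho_montana: 10
  Junco_elegans vs Bracho_montana: 5
The largest is 10 mismatches, between Ao_rubra and Bracho_montana; p = 10/16 = 0.625.

0.625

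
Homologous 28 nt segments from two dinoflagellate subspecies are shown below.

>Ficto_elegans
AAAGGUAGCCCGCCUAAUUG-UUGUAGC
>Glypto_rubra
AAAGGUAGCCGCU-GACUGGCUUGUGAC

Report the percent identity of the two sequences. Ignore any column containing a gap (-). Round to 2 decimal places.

Excluding the 2 gap columns leaves 26 comparable sites.
The sequences differ at positions 11 (C/G), 12 (G/C), 13 (C/U), 15 (U/G), 17 (A/C), 19 (U/G), 26 (A/G), 27 (G/A).
18 of the 26 comparable sites match, so the percent identity is 18/26 × 100 = 69.23%.

69.23%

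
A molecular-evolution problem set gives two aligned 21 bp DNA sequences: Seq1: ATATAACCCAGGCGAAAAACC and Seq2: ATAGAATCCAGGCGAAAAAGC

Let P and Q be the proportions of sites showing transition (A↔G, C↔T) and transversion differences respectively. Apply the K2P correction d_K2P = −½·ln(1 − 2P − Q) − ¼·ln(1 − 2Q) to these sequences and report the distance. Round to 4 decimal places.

Mismatches occur at site 4 (T↔G, transversion), site 7 (C↔T, transition), site 20 (C↔G, transversion).
Of the 3 differences, 1 transition and 2 transversions over 21 sites: P = 1/21 = 0.047619, Q = 2/21 = 0.095238.
d = −0.5·ln(0.809524) − 0.25·ln(0.809524) = −0.5·(-0.211309) − 0.25·(-0.211309) = 0.1585.

0.1585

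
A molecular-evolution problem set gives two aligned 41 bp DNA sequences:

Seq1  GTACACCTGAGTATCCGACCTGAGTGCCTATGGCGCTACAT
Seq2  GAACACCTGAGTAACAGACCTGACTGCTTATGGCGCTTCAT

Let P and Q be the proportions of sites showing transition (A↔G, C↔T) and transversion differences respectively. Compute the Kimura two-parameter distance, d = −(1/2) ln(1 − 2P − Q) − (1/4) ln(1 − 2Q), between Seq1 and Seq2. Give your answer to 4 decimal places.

Mismatches occur at site 2 (T→A, transversion), site 14 (T→A, transversion), site 16 (C→A, transversion), site 24 (G→C, transversion), site 28 (C→T, transition), site 38 (A→T, transversion).
Of the 6 differences, 1 transition and 5 transversions over 41 sites: P = 1/41 = 0.024390, Q = 5/41 = 0.121951.
d = −0.5·ln(0.829269) − 0.25·ln(0.756098) = −0.5·(-0.187211) − 0.25·(-0.279584) = 0.1635.

0.1635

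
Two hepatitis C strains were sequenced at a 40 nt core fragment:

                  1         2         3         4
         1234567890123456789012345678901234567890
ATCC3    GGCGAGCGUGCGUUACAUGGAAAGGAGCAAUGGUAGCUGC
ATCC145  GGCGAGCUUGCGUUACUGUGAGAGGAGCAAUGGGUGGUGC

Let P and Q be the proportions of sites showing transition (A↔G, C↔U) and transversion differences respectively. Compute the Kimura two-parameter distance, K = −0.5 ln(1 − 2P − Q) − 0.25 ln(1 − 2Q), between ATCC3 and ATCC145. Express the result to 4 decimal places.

Mismatches occur at site 8 (G/U, transversion), site 17 (A/U, transversion), site 18 (U/G, transversion), site 19 (G/U, transversion), site 22 (A/G, transition), site 34 (U/G, transversion), site 35 (A/U, transversion), site 37 (C/G, transversion).
Of the 8 differences, 1 transition and 7 transversions over 40 sites: P = 1/40 = 0.025000, Q = 7/40 = 0.175000.
d = −0.5·ln(0.775000) − 0.25·ln(0.650000) = −0.5·(-0.254892) − 0.25·(-0.430783) = 0.2351.

0.2351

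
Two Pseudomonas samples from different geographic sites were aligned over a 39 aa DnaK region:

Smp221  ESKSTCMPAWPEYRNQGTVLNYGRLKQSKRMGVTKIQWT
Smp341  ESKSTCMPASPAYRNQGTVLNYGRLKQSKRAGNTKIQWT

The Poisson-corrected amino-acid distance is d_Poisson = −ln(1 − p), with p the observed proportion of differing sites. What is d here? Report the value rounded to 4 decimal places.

Mismatches occur at site 10 (W→S), site 12 (E→A), site 31 (M→A), site 33 (V→N).
p = 4/39 = 0.102564.
d = −ln(1 − 0.102564) = −ln(0.897436) = 0.1082.

0.1082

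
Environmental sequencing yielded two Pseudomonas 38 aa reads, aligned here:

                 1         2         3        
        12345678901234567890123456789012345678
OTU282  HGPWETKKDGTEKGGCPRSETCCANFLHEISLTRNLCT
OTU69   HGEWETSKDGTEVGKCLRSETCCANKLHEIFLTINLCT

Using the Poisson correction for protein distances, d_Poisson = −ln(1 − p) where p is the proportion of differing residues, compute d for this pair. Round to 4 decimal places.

0.2364

The sequences differ at positions 3 (P/E), 7 (K/S), 13 (K/V), 15 (G/K), 17 (P/L), 26 (F/K), 31 (S/F), 34 (R/I).
p = 8/38 = 0.210526.
d = −ln(1 − 0.210526) = −ln(0.789474) = 0.2364.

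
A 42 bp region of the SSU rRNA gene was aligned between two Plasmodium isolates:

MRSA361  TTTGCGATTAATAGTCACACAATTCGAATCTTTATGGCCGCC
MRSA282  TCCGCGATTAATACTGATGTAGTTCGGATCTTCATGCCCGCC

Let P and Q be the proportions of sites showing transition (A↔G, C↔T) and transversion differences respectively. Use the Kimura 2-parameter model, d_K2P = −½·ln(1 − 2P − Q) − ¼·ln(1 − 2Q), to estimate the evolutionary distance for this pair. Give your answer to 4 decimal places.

0.3396

The sequences differ at positions 2 (T/C, transition), 3 (T/C, transition), 14 (G/C, transversion), 16 (C/G, transversion), 18 (C/T, transition), 19 (A/G, transition), 20 (C/T, transition), 22 (A/G, transition), 27 (A/G, transition), 33 (T/C, transition), 37 (G/C, transversion).
Of the 11 differences, 8 transitions and 3 transversions over 42 sites: P = 8/42 = 0.190476, Q = 3/42 = 0.071429.
d = −0.5·ln(0.547619) − 0.25·ln(0.857142) = −0.5·(-0.602175) − 0.25·(-0.154152) = 0.3396.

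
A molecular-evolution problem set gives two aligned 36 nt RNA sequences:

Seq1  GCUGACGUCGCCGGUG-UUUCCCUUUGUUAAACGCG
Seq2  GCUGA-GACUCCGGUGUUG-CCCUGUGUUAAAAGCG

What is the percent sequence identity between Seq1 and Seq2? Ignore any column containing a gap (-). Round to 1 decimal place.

84.8%

Excluding the 3 gap columns leaves 33 comparable sites.
Differing sites — 8:U/A; 10:G/U; 19:U/G; 25:U/G; 33:C/A.
28 of the 33 comparable sites match, so the percent identity is 28/33 × 100 = 84.8%.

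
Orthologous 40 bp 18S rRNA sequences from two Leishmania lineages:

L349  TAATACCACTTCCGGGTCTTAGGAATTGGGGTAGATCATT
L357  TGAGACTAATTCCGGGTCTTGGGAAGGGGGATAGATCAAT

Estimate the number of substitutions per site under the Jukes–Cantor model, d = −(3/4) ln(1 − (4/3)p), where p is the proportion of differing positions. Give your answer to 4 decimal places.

0.2675

Differing sites — 2:A/G; 4:T/G; 7:C/T; 9:C/A; 21:A/G; 26:T/G; 27:T/G; 31:G/A; 39:T/A.
p = 9/40 = 0.225000.
d = −0.75 · ln(1 − (4/3)·0.225000) = −0.75 · ln(0.700000) = −0.75 · (-0.356675) = 0.2675.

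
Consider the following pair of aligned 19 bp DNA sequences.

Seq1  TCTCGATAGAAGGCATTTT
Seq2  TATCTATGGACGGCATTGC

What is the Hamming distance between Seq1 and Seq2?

6

Mismatches occur at site 2 (C/A), site 5 (G/T), site 8 (A/G), site 11 (A/C), site 18 (T/G), site 19 (T/C).
That gives 6 mismatches out of 19 aligned sites, so the Hamming distance is 6.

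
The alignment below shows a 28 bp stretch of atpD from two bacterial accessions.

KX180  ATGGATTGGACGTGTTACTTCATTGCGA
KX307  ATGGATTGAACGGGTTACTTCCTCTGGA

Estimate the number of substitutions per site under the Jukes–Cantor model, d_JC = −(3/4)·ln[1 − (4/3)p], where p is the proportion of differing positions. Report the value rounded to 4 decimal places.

0.2524

Mismatches occur at site 9 (G→A), site 13 (T→G), site 22 (A→C), site 24 (T→C), site 25 (G→T), site 26 (C→G).
p = 6/28 = 0.214286.
d = −0.75 · ln(1 − (4/3)·0.214286) = −0.75 · ln(0.714285) = −0.75 · (-0.336473) = 0.2524.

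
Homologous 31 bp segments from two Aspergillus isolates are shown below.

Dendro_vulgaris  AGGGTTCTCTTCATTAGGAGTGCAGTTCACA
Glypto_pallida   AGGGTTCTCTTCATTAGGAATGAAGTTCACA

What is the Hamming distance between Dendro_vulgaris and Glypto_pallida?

Differing sites — 20:G/A; 23:C/A.
That gives 2 mismatches out of 31 aligned sites, so the Hamming distance is 2.

2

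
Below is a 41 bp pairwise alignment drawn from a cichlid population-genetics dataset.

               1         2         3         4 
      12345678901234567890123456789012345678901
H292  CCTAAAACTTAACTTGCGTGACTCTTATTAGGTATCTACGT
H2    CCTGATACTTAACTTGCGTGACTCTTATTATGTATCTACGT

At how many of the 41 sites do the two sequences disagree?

Differing sites — 4:A/G; 6:A/T; 31:G/T.
That gives 3 mismatches out of 41 aligned sites, so the Hamming distance is 3.

3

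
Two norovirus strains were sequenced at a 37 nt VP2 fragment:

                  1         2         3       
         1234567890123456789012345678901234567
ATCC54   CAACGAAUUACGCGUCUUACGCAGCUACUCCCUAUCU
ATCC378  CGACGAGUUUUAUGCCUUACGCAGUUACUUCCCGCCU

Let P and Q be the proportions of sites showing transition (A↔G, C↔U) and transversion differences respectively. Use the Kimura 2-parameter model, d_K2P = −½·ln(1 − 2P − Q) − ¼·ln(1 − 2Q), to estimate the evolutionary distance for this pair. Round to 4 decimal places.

0.4998

The sequences differ at positions 2 (A/G, transition), 7 (A/G, transition), 10 (A/U, transversion), 11 (C/U, transition), 12 (G/A, transition), 13 (C/U, transition), 15 (U/C, transition), 25 (C/U, transition), 30 (C/U, transition), 33 (U/C, transition), 34 (A/G, transition), 35 (U/C, transition).
Of the 12 differences, 11 transitions and 1 transversion over 37 sites: P = 11/37 = 0.297297, Q = 1/37 = 0.027027.
d = −0.5·ln(0.378379) − 0.25·ln(0.945946) = −0.5·(-0.971859) − 0.25·(-0.055570) = 0.4998.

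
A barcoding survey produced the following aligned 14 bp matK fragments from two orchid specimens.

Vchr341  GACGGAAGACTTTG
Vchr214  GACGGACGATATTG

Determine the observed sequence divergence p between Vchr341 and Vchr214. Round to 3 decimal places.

0.214

Differing sites — 7:A/C; 10:C/T; 11:T/A.
There are 3 differences over 14 sites, so p = 3/14 = 0.214.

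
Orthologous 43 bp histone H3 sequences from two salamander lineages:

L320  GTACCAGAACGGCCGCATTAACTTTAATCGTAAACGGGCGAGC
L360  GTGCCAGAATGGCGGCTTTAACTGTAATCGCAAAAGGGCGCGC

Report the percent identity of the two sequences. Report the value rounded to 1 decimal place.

Differing sites — 3:A/G; 10:C/T; 14:C/G; 17:A/T; 24:T/G; 31:T/C; 35:C/A; 41:A/C.
35 of the 43 sites match, so the percent identity is 35/43 × 100 = 81.4%.

81.4%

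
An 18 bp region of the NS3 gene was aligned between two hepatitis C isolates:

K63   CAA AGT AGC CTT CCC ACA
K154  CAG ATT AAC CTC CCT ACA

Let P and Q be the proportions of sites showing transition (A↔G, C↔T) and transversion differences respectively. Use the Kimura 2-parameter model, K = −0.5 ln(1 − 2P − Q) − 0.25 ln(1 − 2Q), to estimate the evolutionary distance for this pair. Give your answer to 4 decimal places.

Differing sites — 3:A/G (Ti); 5:G/T (Tv); 8:G/A (Ti); 12:T/C (Ti); 15:C/T (Ti).
Of the 5 differences, 4 transitions and 1 transversion over 18 sites: P = 4/18 = 0.222222, Q = 1/18 = 0.055556.
d = −0.5·ln(0.500000) − 0.25·ln(0.888888) = −0.5·(-0.693147) − 0.25·(-0.117784) = 0.3760.

0.3760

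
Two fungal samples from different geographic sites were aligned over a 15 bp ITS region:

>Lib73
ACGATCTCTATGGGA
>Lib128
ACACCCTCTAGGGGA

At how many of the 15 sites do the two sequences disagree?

4

Mismatches occur at site 3 (G/A), site 4 (A/C), site 5 (T/C), site 11 (T/G).
That gives 4 mismatches out of 15 aligned sites, so the Hamming distance is 4.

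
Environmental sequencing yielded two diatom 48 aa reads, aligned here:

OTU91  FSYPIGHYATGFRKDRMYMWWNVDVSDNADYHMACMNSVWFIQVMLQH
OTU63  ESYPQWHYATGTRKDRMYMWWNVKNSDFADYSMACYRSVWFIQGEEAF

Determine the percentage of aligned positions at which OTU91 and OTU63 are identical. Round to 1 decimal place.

68.8%

Mismatches occur at site 1 (F/E), site 5 (I/Q), site 6 (G/W), site 12 (F/T), site 24 (D/K), site 25 (V/N), site 28 (N/F), site 32 (H/S), site 36 (M/Y), site 37 (N/R), site 44 (V/G), site 45 (M/E), site 46 (L/E), site 47 (Q/A), site 48 (H/F).
33 of the 48 sites match, so the percent identity is 33/48 × 100 = 68.8%.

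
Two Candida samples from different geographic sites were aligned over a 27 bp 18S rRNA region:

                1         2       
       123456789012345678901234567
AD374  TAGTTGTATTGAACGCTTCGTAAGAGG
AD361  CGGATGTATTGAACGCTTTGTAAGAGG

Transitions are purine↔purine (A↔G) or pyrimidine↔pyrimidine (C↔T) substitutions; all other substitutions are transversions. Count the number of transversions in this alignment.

Mismatches occur at site 1 (T↔C, transition), site 2 (A↔G, transition), site 4 (T↔A, transversion), site 19 (C↔T, transition).
Of the 4 differences, 3 transitions and 1 transversion, so the answer is 1.

1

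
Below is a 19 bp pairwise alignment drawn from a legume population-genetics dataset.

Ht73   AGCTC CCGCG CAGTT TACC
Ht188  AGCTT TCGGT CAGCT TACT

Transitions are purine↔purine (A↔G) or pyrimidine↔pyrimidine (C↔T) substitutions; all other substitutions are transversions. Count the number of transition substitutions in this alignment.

Differing sites — 5:C/T (Ti); 6:C/T (Ti); 9:C/G (Tv); 10:G/T (Tv); 14:T/C (Ti); 19:C/T (Ti).
Of the 6 differences, 4 transitions and 2 transversions, so the answer is 4.

4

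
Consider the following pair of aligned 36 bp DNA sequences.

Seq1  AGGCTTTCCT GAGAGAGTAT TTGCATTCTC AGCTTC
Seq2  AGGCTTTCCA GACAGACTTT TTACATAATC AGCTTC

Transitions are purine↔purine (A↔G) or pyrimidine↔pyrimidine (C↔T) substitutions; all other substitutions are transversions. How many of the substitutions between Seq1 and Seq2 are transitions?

1

The sequences differ at positions 10 (T/A, transversion), 13 (G/C, transversion), 17 (G/C, transversion), 19 (A/T, transversion), 23 (G/A, transition), 27 (T/A, transversion), 28 (C/A, transversion).
Of the 7 differences, 1 transition and 6 transversions, so the answer is 1.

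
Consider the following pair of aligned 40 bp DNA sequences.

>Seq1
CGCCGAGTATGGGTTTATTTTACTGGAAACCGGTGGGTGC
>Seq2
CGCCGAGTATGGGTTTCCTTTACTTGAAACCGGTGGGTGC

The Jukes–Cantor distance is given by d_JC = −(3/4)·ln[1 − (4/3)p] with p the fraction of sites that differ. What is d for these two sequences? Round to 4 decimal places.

Differing sites — 17:A/C; 18:T/C; 25:G/T.
p = 3/40 = 0.075000.
d = −0.75 · ln(1 − (4/3)·0.075000) = −0.75 · ln(0.900000) = −0.75 · (-0.105361) = 0.0790.

0.0790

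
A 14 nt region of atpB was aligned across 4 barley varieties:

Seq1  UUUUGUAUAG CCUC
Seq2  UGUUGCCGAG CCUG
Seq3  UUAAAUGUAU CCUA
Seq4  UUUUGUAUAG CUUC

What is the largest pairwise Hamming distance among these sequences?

Pairwise Hamming distances:
  Seq1 vs Seq2: 5
  Seq1 vs Seq3: 6
  Seq1 vs Seq4: 1
  Seq2 vs Seq3: 9
  Seq2 vs Seq4: 6
  Seq3 vs Seq4: 7
The largest is 9, between Seq2 and Seq3.

9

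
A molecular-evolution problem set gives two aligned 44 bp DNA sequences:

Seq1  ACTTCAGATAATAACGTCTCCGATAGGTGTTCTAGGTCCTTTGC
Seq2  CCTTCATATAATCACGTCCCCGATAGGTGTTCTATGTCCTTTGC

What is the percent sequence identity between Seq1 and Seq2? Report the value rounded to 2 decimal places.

88.64%

The sequences differ at positions 1 (A/C), 7 (G/T), 13 (A/C), 19 (T/C), 35 (G/T).
39 of the 44 sites match, so the percent identity is 39/44 × 100 = 88.64%.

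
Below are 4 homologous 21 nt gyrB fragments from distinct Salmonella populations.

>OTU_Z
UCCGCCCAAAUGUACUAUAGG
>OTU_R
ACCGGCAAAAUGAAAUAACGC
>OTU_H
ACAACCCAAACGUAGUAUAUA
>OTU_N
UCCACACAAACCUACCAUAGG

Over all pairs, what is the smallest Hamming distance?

Pairwise Hamming distances:
  OTU_Z vs OTU_R: 8
  OTU_Z vs OTU_H: 7
  OTU_Z vs OTU_N: 5
  OTU_R vs OTU_H: 11
  OTU_R vs OTU_N: 13
  OTU_H vs OTU_N: 8
The smallest is 5, between OTU_Z and OTU_N.

5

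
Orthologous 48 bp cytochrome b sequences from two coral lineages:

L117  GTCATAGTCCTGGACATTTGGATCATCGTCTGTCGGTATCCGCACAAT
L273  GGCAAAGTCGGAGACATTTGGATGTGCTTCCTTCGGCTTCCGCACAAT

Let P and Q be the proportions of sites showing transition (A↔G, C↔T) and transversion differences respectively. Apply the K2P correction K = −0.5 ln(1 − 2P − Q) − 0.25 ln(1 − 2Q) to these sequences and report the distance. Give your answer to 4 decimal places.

0.3375

Mismatches occur at site 2 (T→G, transversion), site 5 (T→A, transversion), site 10 (C→G, transversion), site 11 (T→G, transversion), site 12 (G→A, transition), site 24 (C→G, transversion), site 25 (A→T, transversion), site 26 (T→G, transversion), site 28 (G→T, transversion), site 31 (T→C, transition), site 32 (G→T, transversion), site 37 (T→C, transition), site 38 (A→T, transversion).
Of the 13 differences, 3 transitions and 10 transversions over 48 sites: P = 3/48 = 0.062500, Q = 10/48 = 0.208333.
d = −0.5·ln(0.666667) − 0.25·ln(0.583334) = −0.5·(-0.405465) − 0.25·(-0.538995) = 0.3375.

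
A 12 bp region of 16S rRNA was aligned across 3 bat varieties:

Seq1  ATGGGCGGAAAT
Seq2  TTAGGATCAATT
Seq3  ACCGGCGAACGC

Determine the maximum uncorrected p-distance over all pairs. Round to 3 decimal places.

Pairwise Hamming distances:
  Seq1 vs Seq2: 6
  Seq1 vs Seq3: 6
  Seq2 vs Seq3: 9
The largest is 9 mismatches, between Seq2 and Seq3; p = 9/12 = 0.750.

0.750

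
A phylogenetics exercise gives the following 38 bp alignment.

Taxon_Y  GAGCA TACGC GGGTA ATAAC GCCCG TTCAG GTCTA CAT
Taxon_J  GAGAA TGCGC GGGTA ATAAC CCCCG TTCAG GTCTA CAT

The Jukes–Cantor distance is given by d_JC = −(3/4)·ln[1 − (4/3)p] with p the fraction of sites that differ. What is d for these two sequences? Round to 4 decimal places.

0.0834

The sequences differ at positions 4 (C/A), 7 (A/G), 21 (G/C).
p = 3/38 = 0.078947.
d = −0.75 · ln(1 − (4/3)·0.078947) = −0.75 · ln(0.894737) = −0.75 · (-0.111225) = 0.0834.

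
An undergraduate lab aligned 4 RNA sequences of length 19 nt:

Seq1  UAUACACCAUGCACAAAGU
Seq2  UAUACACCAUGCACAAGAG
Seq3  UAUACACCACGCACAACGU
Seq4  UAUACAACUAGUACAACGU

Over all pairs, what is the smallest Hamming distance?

Pairwise Hamming distances:
  Seq1 vs Seq2: 3
  Seq1 vs Seq3: 2
  Seq1 vs Seq4: 5
  Seq2 vs Seq3: 4
  Seq2 vs Seq4: 7
  Seq3 vs Seq4: 4
The smallest is 2, between Seq1 and Seq3.

2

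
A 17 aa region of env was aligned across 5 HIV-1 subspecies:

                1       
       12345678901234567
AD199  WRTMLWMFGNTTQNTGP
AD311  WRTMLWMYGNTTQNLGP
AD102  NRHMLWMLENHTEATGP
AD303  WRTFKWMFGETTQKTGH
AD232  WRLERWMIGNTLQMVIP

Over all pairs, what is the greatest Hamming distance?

12

Pairwise Hamming distances:
  AD199 vs AD311: 2
  AD199 vs AD102: 7
  AD199 vs AD303: 5
  AD199 vs AD232: 8
  AD311 vs AD102: 8
  AD311 vs AD303: 7
  AD311 vs AD232: 8
  AD102 vs AD303: 11
  AD102 vs AD232: 12
  AD303 vs AD232: 10
The largest is 12, between AD102 and AD232.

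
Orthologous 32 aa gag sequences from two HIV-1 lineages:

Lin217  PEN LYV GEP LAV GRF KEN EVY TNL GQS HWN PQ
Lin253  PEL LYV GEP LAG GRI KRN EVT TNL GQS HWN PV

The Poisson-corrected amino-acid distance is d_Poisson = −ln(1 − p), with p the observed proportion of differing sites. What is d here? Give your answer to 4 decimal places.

Mismatches occur at site 3 (N/L), site 12 (V/G), site 15 (F/I), site 17 (E/R), site 21 (Y/T), site 32 (Q/V).
p = 6/32 = 0.187500.
d = −ln(1 − 0.187500) = −ln(0.812500) = 0.2076.

0.2076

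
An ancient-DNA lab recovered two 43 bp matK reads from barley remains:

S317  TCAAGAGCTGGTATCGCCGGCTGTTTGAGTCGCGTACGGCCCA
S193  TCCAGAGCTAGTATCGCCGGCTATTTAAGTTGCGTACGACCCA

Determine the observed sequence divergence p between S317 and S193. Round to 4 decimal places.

0.1395

The sequences differ at positions 3 (A/C), 10 (G/A), 23 (G/A), 27 (G/A), 31 (C/T), 39 (G/A).
There are 6 differences over 43 sites, so p = 6/43 = 0.1395.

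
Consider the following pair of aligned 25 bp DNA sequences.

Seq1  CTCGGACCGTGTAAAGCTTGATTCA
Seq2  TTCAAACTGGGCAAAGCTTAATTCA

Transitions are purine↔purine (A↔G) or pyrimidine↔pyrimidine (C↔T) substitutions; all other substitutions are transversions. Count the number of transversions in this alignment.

Differing sites — 1:C/T (Ti); 4:G/A (Ti); 5:G/A (Ti); 8:C/T (Ti); 10:T/G (Tv); 12:T/C (Ti); 20:G/A (Ti).
Of the 7 differences, 6 transitions and 1 transversion, so the answer is 1.

1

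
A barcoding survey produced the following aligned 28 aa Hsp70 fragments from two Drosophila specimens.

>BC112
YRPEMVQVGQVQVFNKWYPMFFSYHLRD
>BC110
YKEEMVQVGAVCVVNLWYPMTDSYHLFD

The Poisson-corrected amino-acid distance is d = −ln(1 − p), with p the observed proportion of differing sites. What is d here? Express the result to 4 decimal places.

Mismatches occur at site 2 (R↔K), site 3 (P↔E), site 10 (Q↔A), site 12 (Q↔C), site 14 (F↔V), site 16 (K↔L), site 21 (F↔T), site 22 (F↔D), site 27 (R↔F).
p = 9/28 = 0.321429.
d = −ln(1 − 0.321429) = −ln(0.678571) = 0.3878.

0.3878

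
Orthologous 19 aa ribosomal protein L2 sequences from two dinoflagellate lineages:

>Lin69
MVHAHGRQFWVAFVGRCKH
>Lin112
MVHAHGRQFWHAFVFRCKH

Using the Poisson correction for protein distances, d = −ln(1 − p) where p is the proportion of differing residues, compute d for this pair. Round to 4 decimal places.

The sequences differ at positions 11 (V/H), 15 (G/F).
p = 2/19 = 0.105263.
d = −ln(1 − 0.105263) = −ln(0.894737) = 0.1112.

0.1112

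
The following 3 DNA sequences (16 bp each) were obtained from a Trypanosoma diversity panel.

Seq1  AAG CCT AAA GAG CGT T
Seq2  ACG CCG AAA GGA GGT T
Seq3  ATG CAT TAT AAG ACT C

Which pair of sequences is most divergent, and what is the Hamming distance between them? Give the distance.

Pairwise Hamming distances:
  Seq1 vs Seq2: 5
  Seq1 vs Seq3: 8
  Seq2 vs Seq3: 11
The largest is 11, between Seq2 and Seq3.

11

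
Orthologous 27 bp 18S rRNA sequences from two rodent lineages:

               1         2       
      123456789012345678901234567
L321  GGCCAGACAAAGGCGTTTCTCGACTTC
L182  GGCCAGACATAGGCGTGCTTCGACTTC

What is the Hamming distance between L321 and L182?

Mismatches occur at site 10 (A→T), site 17 (T→G), site 18 (T→C), site 19 (C→T).
That gives 4 mismatches out of 27 aligned sites, so the Hamming distance is 4.

4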